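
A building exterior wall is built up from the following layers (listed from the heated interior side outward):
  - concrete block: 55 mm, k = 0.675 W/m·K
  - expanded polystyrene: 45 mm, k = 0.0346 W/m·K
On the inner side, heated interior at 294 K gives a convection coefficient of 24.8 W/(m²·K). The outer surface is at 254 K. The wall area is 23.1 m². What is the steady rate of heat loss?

Q ≈ 650 W

Thermal resistances in series:
R_inner film = 1/(h_i·A) = 1/(24.8×23.1) = 0.001746 K/W
R_concrete block = L/(kA) = 0.055/(0.675×23.1) = 0.003527 K/W
R_expanded polystyrene = L/(kA) = 0.045/(0.0346×23.1) = 0.0563 K/W
R_total = 0.06157 K/W
Q = ΔT / R_total = 40 / 0.06157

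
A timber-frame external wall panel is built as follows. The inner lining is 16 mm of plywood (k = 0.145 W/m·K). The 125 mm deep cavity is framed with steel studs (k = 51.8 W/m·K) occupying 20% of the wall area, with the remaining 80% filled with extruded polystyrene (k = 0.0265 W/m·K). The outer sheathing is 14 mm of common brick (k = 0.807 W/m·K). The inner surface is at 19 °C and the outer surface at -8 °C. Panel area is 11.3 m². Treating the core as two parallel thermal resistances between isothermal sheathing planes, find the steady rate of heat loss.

Sheathing layers in series; stud and cavity paths in parallel between them.
R_inner = 0.016/(0.145×11.3) = 0.009765 K/W
R_stud  = 0.125/(51.8×0.2×11.3) = 0.001068 K/W
R_cav   = 0.125/(0.0265×0.8×11.3) = 0.5218 K/W
1/R_core = 1/R_stud + 1/R_cav → R_core = 0.001066 K/W
R_outer = 0.014/(0.807×11.3) = 0.001535 K/W
R_total = 0.01237 K/W
Q = ΔT/R_total = 27/0.01237

Q ≈ 2180 W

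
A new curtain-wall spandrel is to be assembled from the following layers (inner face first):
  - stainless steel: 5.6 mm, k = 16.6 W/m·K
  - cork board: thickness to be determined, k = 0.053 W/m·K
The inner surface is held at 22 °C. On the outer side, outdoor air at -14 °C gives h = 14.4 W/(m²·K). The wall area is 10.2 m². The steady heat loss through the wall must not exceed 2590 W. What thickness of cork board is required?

L ≈ 3.82 mm

Series thermal resistances:
R_stainless steel = L/(kA) = 0.0056/(16.6×10.2) = 3.307×10^-5 K/W
R_outer film = 1/(h_o·A) = 1/(14.4×10.2) = 0.006808 K/W
Sum of the known resistances R_other = 0.006841 K/W
Required total resistance R_tot = ΔT/Q_allow = 36/2590 = 0.0139 K/W
R_cork board = R_tot − R_other = 0.007058 K/W
L = R·k·A = 0.007058×0.053×10.2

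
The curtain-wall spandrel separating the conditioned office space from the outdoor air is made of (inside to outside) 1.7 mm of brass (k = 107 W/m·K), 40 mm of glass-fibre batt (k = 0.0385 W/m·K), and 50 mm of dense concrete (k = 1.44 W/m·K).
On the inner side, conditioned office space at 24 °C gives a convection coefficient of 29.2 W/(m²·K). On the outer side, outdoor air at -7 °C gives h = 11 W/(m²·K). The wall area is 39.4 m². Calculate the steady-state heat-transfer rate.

Q ≈ 1020 W

Thermal resistances in series:
R_inner film = 1/(h_i·A) = 1/(29.2×39.4) = 8.692×10^-4 K/W
R_brass = L/(kA) = 0.0017/(107×39.4) = 4.032×10^-7 K/W
R_glass-fibre batt = L/(kA) = 0.04/(0.0385×39.4) = 0.02637 K/W
R_dense concrete = L/(kA) = 0.05/(1.44×39.4) = 8.813×10^-4 K/W
R_outer film = 1/(h_o·A) = 1/(11×39.4) = 0.002307 K/W
R_total = 0.03043 K/W
Q = ΔT / R_total = 31 / 0.03043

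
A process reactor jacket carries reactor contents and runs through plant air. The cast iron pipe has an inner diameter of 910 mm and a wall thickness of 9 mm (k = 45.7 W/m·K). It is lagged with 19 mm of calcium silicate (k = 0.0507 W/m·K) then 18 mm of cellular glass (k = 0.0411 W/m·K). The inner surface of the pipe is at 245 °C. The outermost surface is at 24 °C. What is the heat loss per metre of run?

Treating each annulus and film as a series resistance:
R_cast iron pipe wall = ln(464/455)/(2π×45.7×1) = 6.821×10^-5 K/W
R_calcium silicate = ln(483/464)/(2π×0.0507×1) = 0.126 K/W
R_cellular glass = ln(501/483)/(2π×0.0411×1) = 0.1417 K/W
R_total = 0.2677 K/W
Q = ΔT/R_total = 221/0.2677

q′ ≈ 825 W/m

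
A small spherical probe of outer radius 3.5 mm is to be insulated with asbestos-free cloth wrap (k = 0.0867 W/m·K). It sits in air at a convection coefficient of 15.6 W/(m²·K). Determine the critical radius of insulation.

r_cr ≈ 11.1 mm

For a sphere r_cr = 2k/h = 2×0.0867/15.6
r_cr = 11.1 mm; since the bare radius (3.5 mm) is below r_cr, adding a thin layer of insulation will *increase* heat loss.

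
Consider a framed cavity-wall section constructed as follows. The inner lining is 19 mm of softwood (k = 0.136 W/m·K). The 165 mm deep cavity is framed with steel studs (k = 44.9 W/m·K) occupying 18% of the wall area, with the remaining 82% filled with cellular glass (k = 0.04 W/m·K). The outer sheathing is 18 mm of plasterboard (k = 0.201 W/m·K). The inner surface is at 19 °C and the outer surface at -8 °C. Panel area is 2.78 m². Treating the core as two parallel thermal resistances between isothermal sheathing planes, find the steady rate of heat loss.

Sheathing layers in series; stud and cavity paths in parallel between them.
R_inner = 0.019/(0.136×2.78) = 0.05025 K/W
R_stud  = 0.165/(44.9×0.18×2.78) = 0.007344 K/W
R_cav   = 0.165/(0.04×0.82×2.78) = 1.81 K/W
1/R_core = 1/R_stud + 1/R_cav → R_core = 0.007314 K/W
R_outer = 0.018/(0.201×2.78) = 0.03221 K/W
R_total = 0.08978 K/W
Q = ΔT/R_total = 27/0.08978

Q ≈ 301 W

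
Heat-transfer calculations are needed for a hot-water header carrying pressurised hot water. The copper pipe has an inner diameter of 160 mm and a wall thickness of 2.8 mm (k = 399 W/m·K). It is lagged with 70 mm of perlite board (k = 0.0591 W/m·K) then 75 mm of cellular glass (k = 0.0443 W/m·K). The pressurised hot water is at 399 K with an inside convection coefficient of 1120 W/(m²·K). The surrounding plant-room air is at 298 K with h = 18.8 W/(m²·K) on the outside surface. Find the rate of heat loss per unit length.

q′ ≈ 32.3 W/m

Radial resistances (cylindrical: R_cond = ln(r_o/r_i)/(2πkL), R_conv = 1/(h·2πrL)):
R_inner film = 1/(h_i·2πr₁L) = 1/(1120×2π×0.08×1) = 0.001776 K/W
R_copper pipe wall = ln(82.8/80)/(2π×399×1) = 1.372×10^-5 K/W
R_perlite board = ln(152.8/82.8)/(2π×0.0591×1) = 1.65 K/W
R_cellular glass = ln(227.8/152.8)/(2π×0.0443×1) = 1.435 K/W
R_outer film = 1/(h_o·2πr_oL) = 1/(18.8×2π×0.2278×1) = 0.03716 K/W
R_total = 3.124 K/W
Q = ΔT/R_total = 101/3.124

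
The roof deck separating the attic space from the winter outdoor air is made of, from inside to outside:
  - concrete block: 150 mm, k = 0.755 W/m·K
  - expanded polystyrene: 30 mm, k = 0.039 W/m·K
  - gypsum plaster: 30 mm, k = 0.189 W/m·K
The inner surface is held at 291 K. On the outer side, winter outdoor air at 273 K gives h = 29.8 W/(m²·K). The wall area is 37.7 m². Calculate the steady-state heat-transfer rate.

Thermal resistances in series:
R_concrete block = L/(kA) = 0.15/(0.755×37.7) = 0.00527 K/W
R_expanded polystyrene = L/(kA) = 0.03/(0.039×37.7) = 0.0204 K/W
R_gypsum plaster = L/(kA) = 0.03/(0.189×37.7) = 0.00421 K/W
R_outer film = 1/(h_o·A) = 1/(29.8×37.7) = 8.901×10^-4 K/W
R_total = 0.03077 K/W
Q = ΔT / R_total = 18 / 0.03077

Q ≈ 585 W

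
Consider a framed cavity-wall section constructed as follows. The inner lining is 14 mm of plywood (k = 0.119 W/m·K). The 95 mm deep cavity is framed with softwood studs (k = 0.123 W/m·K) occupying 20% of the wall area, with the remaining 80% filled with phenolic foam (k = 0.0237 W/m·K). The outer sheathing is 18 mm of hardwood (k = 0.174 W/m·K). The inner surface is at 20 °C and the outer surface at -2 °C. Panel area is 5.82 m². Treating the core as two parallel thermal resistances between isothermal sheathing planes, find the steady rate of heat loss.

Q ≈ 53.3 W

Sheathing layers in series; stud and cavity paths in parallel between them.
R_inner = 0.014/(0.119×5.82) = 0.02021 K/W
R_stud  = 0.095/(0.123×0.2×5.82) = 0.6635 K/W
R_cav   = 0.095/(0.0237×0.8×5.82) = 0.8609 K/W
1/R_core = 1/R_stud + 1/R_cav → R_core = 0.3747 K/W
R_outer = 0.018/(0.174×5.82) = 0.01777 K/W
R_total = 0.4127 K/W
Q = ΔT/R_total = 22/0.4127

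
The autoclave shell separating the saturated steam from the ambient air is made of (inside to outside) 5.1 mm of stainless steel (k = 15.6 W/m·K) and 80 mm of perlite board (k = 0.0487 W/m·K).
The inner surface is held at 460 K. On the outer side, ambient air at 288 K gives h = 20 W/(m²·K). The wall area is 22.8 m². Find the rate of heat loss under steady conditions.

Q ≈ 2320 W

Thermal resistances in series:
R_stainless steel = L/(kA) = 0.0051/(15.6×22.8) = 1.434×10^-5 K/W
R_perlite board = L/(kA) = 0.08/(0.0487×22.8) = 0.07205 K/W
R_outer film = 1/(h_o·A) = 1/(20×22.8) = 0.002193 K/W
R_total = 0.07426 K/W
Q = ΔT / R_total = 172 / 0.07426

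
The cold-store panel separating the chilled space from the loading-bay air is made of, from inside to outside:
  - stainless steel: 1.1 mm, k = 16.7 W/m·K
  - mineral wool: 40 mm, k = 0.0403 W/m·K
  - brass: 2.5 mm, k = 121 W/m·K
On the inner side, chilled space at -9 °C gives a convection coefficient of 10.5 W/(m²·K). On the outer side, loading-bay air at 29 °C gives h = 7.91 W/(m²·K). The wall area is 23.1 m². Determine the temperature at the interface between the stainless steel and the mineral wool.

Using the resistance-network approach (series):
R_inner film = 1/(h_i·A) = 1/(10.5×23.1) = 0.004123 K/W
R_stainless steel = L/(kA) = 0.0011/(16.7×23.1) = 2.851×10^-6 K/W
R_mineral wool = L/(kA) = 0.04/(0.0403×23.1) = 0.04297 K/W
R_brass = L/(kA) = 0.0025/(121×23.1) = 8.944×10^-7 K/W
R_outer film = 1/(h_o·A) = 1/(7.91×23.1) = 0.005473 K/W
R_total = 0.05257 K/W;  Q = ΔT/R_total = 38/0.05257 = 722.9 W
T_interface = T_inner + Q·ΣR(inner→interface) = -9 + 723×0.004126

T ≈ -6.02 °C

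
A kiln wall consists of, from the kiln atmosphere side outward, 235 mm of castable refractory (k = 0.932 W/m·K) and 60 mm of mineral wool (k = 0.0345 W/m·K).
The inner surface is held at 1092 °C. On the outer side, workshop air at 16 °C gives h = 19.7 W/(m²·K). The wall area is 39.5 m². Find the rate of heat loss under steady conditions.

Q ≈ 20800 W

Series thermal resistances:
R_castable refractory = L/(kA) = 0.235/(0.932×39.5) = 0.006383 K/W
R_mineral wool = L/(kA) = 0.06/(0.0345×39.5) = 0.04403 K/W
R_outer film = 1/(h_o·A) = 1/(19.7×39.5) = 0.001285 K/W
R_total = 0.0517 K/W
Q = ΔT / R_total = 1076 / 0.0517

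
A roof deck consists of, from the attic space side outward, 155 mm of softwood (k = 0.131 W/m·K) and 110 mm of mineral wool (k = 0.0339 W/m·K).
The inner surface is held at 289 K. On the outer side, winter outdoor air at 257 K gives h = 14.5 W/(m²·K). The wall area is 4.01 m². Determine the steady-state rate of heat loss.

Q ≈ 28.5 W

Treating each layer as a thermal resistance in series:
R_softwood = L/(kA) = 0.155/(0.131×4.01) = 0.2951 K/W
R_mineral wool = L/(kA) = 0.11/(0.0339×4.01) = 0.8092 K/W
R_outer film = 1/(h_o·A) = 1/(14.5×4.01) = 0.0172 K/W
R_total = 1.121 K/W
Q = ΔT / R_total = 32 / 1.121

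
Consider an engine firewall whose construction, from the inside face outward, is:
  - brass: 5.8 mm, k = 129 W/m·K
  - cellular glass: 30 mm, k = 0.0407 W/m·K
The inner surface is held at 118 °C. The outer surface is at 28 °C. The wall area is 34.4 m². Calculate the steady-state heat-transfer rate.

Q ≈ 4200 W

Using the resistance-network approach (series):
R_brass = L/(kA) = 0.0058/(129×34.4) = 1.307×10^-6 K/W
R_cellular glass = L/(kA) = 0.03/(0.0407×34.4) = 0.02143 K/W
R_total = 0.02143 K/W
Q = ΔT / R_total = 90 / 0.02143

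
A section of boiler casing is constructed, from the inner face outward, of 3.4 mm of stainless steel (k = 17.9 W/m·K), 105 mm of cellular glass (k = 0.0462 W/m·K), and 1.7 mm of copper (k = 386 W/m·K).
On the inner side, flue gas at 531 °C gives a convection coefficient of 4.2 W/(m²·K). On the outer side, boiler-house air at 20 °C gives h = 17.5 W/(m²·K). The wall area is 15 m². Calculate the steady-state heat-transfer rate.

Treating each layer as a thermal resistance in series:
R_inner film = 1/(h_i·A) = 1/(4.2×15) = 0.01587 K/W
R_stainless steel = L/(kA) = 0.0034/(17.9×15) = 1.266×10^-5 K/W
R_cellular glass = L/(kA) = 0.105/(0.0462×15) = 0.1515 K/W
R_copper = L/(kA) = 0.0017/(386×15) = 2.936×10^-7 K/W
R_outer film = 1/(h_o·A) = 1/(17.5×15) = 0.00381 K/W
R_total = 0.1712 K/W
Q = ΔT / R_total = 511 / 0.1712

Q ≈ 2980 W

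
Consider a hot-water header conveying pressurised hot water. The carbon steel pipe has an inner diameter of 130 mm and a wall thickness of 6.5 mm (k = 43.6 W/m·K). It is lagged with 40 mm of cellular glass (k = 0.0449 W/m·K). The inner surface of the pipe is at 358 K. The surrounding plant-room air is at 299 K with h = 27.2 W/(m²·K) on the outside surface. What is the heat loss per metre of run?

For a radial system each layer contributes R = ln(r_out/r_in)/(2πkL); films add R = 1/(hA).
R_carbon steel pipe wall = ln(71.5/65)/(2π×43.6×1) = 3.479×10^-4 K/W
R_cellular glass = ln(111.5/71.5)/(2π×0.0449×1) = 1.575 K/W
R_outer film = 1/(h_o·2πr_oL) = 1/(27.2×2π×0.1115×1) = 0.05248 K/W
R_total = 1.628 K/W
Q = ΔT/R_total = 59/1.628

q′ ≈ 36.2 W/m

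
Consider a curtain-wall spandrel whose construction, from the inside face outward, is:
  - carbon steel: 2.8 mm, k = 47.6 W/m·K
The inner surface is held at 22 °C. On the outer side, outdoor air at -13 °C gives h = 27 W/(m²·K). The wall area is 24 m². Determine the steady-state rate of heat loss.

Q ≈ 22600 W

Series thermal resistances:
R_carbon steel = L/(kA) = 0.0028/(47.6×24) = 2.451×10^-6 K/W
R_outer film = 1/(h_o·A) = 1/(27×24) = 0.001543 K/W
R_total = 0.001546 K/W
Q = ΔT / R_total = 35 / 0.001546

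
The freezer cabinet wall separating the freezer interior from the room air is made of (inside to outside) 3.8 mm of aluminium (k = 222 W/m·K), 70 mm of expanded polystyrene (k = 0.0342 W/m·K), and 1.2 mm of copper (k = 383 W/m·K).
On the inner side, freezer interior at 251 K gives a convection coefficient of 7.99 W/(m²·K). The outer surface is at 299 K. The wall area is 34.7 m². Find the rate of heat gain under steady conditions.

Series thermal resistances:
R_inner film = 1/(h_i·A) = 1/(7.99×34.7) = 0.003607 K/W
R_aluminium = L/(kA) = 0.0038/(222×34.7) = 4.933×10^-7 K/W
R_expanded polystyrene = L/(kA) = 0.07/(0.0342×34.7) = 0.05899 K/W
R_copper = L/(kA) = 0.0012/(383×34.7) = 9.029×10^-8 K/W
R_total = 0.06259 K/W
Q = ΔT / R_total = 48 / 0.06259

Q ≈ 767 W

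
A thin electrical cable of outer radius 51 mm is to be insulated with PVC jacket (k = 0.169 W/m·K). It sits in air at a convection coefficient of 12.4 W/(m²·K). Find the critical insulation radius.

r_cr ≈ 13.6 mm

For a cylinder r_cr = k/h = 0.169/12.4
r_cr = 13.6 mm; since the bare radius (51 mm) is above r_cr, any added insulation will reduce heat loss.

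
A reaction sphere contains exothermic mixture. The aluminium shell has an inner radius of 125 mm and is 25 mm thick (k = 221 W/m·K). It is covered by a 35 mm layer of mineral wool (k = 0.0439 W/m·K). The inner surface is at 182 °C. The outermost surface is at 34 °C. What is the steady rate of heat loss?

Q ≈ 64.7 W

Radial (spherical) resistances in series:
R_aluminium shell = (1/0.125 − 1/0.15)/(4π×221) = 4.801×10^-4 K/W
R_mineral wool = (1/0.15 − 1/0.185)/(4π×0.0439) = 2.286 K/W
R_total = 2.287 K/W
Q = ΔT/R_total = 148/2.287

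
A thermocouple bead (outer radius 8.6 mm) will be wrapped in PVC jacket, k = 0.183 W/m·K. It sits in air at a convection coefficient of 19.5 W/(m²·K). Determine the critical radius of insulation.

For a sphere r_cr = 2k/h = 2×0.183/19.5
r_cr = 18.8 mm; since the bare radius (8.6 mm) is below r_cr, adding a thin layer of insulation will *increase* heat loss.

r_cr ≈ 18.8 mm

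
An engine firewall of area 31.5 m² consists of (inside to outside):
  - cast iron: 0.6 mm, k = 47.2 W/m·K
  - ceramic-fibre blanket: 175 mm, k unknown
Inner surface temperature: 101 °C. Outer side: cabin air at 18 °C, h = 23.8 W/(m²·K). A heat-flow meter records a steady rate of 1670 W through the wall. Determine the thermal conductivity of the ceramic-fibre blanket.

k ≈ 0.115 W/(m·K)

Using the resistance-network approach (series):
R_cast iron = L/(kA) = 0.0006/(47.2×31.5) = 4.036×10^-7 K/W
R_outer film = 1/(h_o·A) = 1/(23.8×31.5) = 0.001334 K/W
Sum of known resistances R_other = 0.001334 K/W
Total R = ΔT/Q = 83/1670 = 0.0497 K/W
R_ceramic-fibre blanket = R_total − R_other = 0.04837 K/W
k = L/(R·A) = 0.175/(0.04837×31.5)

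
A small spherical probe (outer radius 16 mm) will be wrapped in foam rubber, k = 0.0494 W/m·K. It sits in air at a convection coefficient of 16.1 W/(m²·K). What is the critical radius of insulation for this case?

For a sphere r_cr = 2k/h = 2×0.0494/16.1
r_cr = 6.14 mm; since the bare radius (16 mm) is above r_cr, any added insulation will reduce heat loss.

r_cr ≈ 6.14 mm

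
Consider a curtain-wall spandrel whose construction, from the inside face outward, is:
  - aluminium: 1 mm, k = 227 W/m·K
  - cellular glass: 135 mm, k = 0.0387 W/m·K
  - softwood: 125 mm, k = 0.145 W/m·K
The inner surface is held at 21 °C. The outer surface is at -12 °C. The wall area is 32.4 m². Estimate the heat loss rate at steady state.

Model the wall as resistances in series:
R_aluminium = L/(kA) = 0.001/(227×32.4) = 1.36×10^-7 K/W
R_cellular glass = L/(kA) = 0.135/(0.0387×32.4) = 0.1077 K/W
R_softwood = L/(kA) = 0.125/(0.145×32.4) = 0.02661 K/W
R_total = 0.1343 K/W
Q = ΔT / R_total = 33 / 0.1343

Q ≈ 246 W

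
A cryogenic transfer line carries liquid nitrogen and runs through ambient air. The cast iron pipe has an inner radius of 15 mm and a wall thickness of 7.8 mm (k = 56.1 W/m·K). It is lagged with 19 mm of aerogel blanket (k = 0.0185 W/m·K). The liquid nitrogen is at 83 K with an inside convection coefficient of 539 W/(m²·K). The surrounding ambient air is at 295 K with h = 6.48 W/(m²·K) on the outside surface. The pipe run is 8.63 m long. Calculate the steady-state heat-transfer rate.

Radial resistances (cylindrical: R_cond = ln(r_o/r_i)/(2πkL), R_conv = 1/(h·2πrL)):
R_inner film = 1/(h_i·2πr₁L) = 1/(539×2π×0.015×8.63) = 0.002281 K/W
R_cast iron pipe wall = ln(22.8/15)/(2π×56.1×8.63) = 1.376×10^-4 K/W
R_aerogel blanket = ln(41.8/22.8)/(2π×0.0185×8.63) = 0.6042 K/W
R_outer film = 1/(h_o·2πr_oL) = 1/(6.48×2π×0.0418×8.63) = 0.06809 K/W
R_total = 0.6747 K/W
Q = ΔT/R_total = 212/0.6747

Q ≈ 314 W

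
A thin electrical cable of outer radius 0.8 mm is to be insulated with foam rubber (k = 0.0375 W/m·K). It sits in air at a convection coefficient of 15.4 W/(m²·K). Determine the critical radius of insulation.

r_cr ≈ 2.44 mm

For a cylinder r_cr = k/h = 0.0375/15.4
r_cr = 2.44 mm; since the bare radius (0.8 mm) is below r_cr, adding a thin layer of insulation will *increase* heat loss.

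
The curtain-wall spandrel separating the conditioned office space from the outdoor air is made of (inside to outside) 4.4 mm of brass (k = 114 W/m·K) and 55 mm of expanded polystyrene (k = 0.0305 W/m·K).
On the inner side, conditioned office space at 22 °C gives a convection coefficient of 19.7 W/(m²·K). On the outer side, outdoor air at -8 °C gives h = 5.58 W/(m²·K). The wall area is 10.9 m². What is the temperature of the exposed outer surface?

T ≈ -5.36 °C

Model the wall as resistances in series:
R_inner film = 1/(h_i·A) = 1/(19.7×10.9) = 0.004657 K/W
R_brass = L/(kA) = 0.0044/(114×10.9) = 3.541×10^-6 K/W
R_expanded polystyrene = L/(kA) = 0.055/(0.0305×10.9) = 0.1654 K/W
R_outer film = 1/(h_o·A) = 1/(5.58×10.9) = 0.01644 K/W
R_total = 0.1865 K/W;  Q = ΔT/R_total = 30/0.1865 = 160.8 W
T_interface = T_inner − Q·ΣR(inner→interface) = 22 − 161×0.1701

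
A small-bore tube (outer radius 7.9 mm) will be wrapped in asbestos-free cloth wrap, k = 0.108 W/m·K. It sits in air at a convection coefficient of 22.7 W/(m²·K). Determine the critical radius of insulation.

For a cylinder r_cr = k/h = 0.108/22.7
r_cr = 4.76 mm; since the bare radius (7.9 mm) is above r_cr, any added insulation will reduce heat loss.

r_cr ≈ 4.76 mm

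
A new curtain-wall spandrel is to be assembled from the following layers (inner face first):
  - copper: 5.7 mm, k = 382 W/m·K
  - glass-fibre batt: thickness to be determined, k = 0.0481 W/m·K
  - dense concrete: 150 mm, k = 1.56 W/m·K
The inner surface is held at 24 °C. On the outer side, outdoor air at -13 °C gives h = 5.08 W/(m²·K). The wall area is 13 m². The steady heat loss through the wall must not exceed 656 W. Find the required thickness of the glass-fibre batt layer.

Using the resistance-network approach (series):
R_copper = L/(kA) = 0.0057/(382×13) = 1.148×10^-6 K/W
R_dense concrete = L/(kA) = 0.15/(1.56×13) = 0.007396 K/W
R_outer film = 1/(h_o·A) = 1/(5.08×13) = 0.01514 K/W
Sum of the known resistances R_other = 0.02254 K/W
Required total resistance R_tot = ΔT/Q_allow = 37/656 = 0.0564 K/W
R_glass-fibre batt = R_tot − R_other = 0.03386 K/W
L = R·k·A = 0.03386×0.0481×13

L ≈ 21.2 mm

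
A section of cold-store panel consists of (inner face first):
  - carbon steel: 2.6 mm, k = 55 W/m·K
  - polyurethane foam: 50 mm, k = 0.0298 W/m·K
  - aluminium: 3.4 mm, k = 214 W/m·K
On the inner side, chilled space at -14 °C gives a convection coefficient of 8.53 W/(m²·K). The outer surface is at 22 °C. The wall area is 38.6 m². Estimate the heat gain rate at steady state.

Model the wall as resistances in series:
R_inner film = 1/(h_i·A) = 1/(8.53×38.6) = 0.003037 K/W
R_carbon steel = L/(kA) = 0.0026/(55×38.6) = 1.225×10^-6 K/W
R_polyurethane foam = L/(kA) = 0.05/(0.0298×38.6) = 0.04347 K/W
R_aluminium = L/(kA) = 0.0034/(214×38.6) = 4.116×10^-7 K/W
R_total = 0.04651 K/W
Q = ΔT / R_total = 36 / 0.04651

Q ≈ 774 W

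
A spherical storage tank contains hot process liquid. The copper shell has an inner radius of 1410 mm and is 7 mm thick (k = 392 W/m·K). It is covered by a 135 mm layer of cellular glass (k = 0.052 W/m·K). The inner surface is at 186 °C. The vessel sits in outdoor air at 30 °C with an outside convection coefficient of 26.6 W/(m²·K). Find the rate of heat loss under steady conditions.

Spherical conduction: R = (1/r_in − 1/r_out)/(4πk) per layer; series-sum.
R_copper shell = (1/1.41 − 1/1.417)/(4π×392) = 7.112×10^-7 K/W
R_cellular glass = (1/1.417 − 1/1.552)/(4π×0.052) = 0.09394 K/W
R_outer film = 1/(h·4πr_o²) = 1/(26.6×4π×1.552²) = 0.001242 K/W
R_total = 0.09518 K/W
Q = ΔT/R_total = 156/0.09518

Q ≈ 1640 W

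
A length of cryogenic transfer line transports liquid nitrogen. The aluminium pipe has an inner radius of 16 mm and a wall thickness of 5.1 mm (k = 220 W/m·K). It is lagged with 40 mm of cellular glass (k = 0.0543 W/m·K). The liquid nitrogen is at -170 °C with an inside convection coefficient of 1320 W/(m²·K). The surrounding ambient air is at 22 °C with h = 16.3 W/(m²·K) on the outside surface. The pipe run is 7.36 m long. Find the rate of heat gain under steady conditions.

Treating each annulus and film as a series resistance:
R_inner film = 1/(h_i·2πr₁L) = 1/(1320×2π×0.016×7.36) = 0.001024 K/W
R_aluminium pipe wall = ln(21.1/16)/(2π×220×7.36) = 2.72×10^-5 K/W
R_cellular glass = ln(61.1/21.1)/(2π×0.0543×7.36) = 0.4234 K/W
R_outer film = 1/(h_o·2πr_oL) = 1/(16.3×2π×0.0611×7.36) = 0.02171 K/W
R_total = 0.4462 K/W
Q = ΔT/R_total = 192/0.4462

Q ≈ 430 W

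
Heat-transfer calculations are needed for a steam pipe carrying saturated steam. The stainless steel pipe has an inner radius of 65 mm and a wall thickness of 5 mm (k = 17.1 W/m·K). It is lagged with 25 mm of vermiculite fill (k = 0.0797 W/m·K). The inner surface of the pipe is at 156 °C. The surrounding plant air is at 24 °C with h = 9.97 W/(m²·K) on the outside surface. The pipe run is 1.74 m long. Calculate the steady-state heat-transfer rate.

Q ≈ 295 W

Cylindrical conduction, so R = ln(r₂/r₁)/(2πkL) per layer, in series:
R_stainless steel pipe wall = ln(70/65)/(2π×17.1×1.74) = 3.964×10^-4 K/W
R_vermiculite fill = ln(95/70)/(2π×0.0797×1.74) = 0.3505 K/W
R_outer film = 1/(h_o·2πr_oL) = 1/(9.97×2π×0.095×1.74) = 0.09657 K/W
R_total = 0.4474 K/W
Q = ΔT/R_total = 132/0.4474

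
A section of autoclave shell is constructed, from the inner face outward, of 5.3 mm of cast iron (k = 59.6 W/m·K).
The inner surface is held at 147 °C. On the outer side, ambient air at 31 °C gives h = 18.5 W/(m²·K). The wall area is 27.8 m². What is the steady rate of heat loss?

Q ≈ 59600 W

Series thermal resistances:
R_cast iron = L/(kA) = 0.0053/(59.6×27.8) = 3.199×10^-6 K/W
R_outer film = 1/(h_o·A) = 1/(18.5×27.8) = 0.001944 K/W
R_total = 0.001948 K/W
Q = ΔT / R_total = 116 / 0.001948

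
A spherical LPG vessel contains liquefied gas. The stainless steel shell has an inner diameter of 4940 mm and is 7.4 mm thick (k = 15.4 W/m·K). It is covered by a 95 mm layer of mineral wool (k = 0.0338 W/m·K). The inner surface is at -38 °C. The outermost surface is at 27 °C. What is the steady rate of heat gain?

For a spherical shell R = (1/r₁ − 1/r₂)/(4πk); film R = 1/(h·4πr²). In series:
R_stainless steel shell = (1/2.47 − 1/2.4774)/(4π×15.4) = 6.249×10^-6 K/W
R_mineral wool = (1/2.4774 − 1/2.5724)/(4π×0.0338) = 0.0351 K/W
R_total = 0.0351 K/W
Q = ΔT/R_total = 65/0.0351

Q ≈ 1850 W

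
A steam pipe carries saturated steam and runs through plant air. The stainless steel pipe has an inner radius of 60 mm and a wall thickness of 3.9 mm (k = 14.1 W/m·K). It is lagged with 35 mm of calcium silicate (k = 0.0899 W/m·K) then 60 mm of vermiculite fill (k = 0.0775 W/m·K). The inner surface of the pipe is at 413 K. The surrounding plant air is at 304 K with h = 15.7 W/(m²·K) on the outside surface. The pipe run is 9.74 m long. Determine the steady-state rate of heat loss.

Q ≈ 586 W

Per-layer cylindrical resistances, series-summed:
R_stainless steel pipe wall = ln(63.9/60)/(2π×14.1×9.74) = 7.298×10^-5 K/W
R_calcium silicate = ln(98.9/63.9)/(2π×0.0899×9.74) = 0.07939 K/W
R_vermiculite fill = ln(158.9/98.9)/(2π×0.0775×9.74) = 0.09997 K/W
R_outer film = 1/(h_o·2πr_oL) = 1/(15.7×2π×0.1589×9.74) = 0.00655 K/W
R_total = 0.186 K/W
Q = ΔT/R_total = 109/0.186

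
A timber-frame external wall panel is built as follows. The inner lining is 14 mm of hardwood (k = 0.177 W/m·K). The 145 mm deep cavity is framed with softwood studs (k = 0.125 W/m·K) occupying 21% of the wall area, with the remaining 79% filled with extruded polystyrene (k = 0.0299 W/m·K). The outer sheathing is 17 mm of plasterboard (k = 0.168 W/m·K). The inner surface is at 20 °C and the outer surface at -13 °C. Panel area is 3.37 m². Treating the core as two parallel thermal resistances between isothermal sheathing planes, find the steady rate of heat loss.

Q ≈ 36 W

Sheathing layers in series; stud and cavity paths in parallel between them.
R_inner = 0.014/(0.177×3.37) = 0.02347 K/W
R_stud  = 0.145/(0.125×0.21×3.37) = 1.639 K/W
R_cav   = 0.145/(0.0299×0.79×3.37) = 1.822 K/W
1/R_core = 1/R_stud + 1/R_cav → R_core = 0.8628 K/W
R_outer = 0.017/(0.168×3.37) = 0.03003 K/W
R_total = 0.9163 K/W
Q = ΔT/R_total = 33/0.9163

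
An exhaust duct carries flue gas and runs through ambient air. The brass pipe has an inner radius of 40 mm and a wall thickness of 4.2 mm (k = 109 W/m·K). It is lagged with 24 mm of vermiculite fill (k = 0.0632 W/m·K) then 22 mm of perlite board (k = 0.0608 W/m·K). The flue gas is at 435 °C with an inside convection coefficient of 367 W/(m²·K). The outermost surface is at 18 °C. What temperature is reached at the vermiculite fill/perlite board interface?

Cylindrical conduction, so R = ln(r₂/r₁)/(2πkL) per layer, in series:
R_inner film = 1/(h_i·2πr₁L) = 1/(367×2π×0.04×1) = 0.01084 K/W
R_brass pipe wall = ln(44.2/40)/(2π×109×1) = 1.458×10^-4 K/W
R_vermiculite fill = ln(68.2/44.2)/(2π×0.0632×1) = 1.092 K/W
R_perlite board = ln(90.2/68.2)/(2π×0.0608×1) = 0.7319 K/W
R_total = 1.835 K/W
Q = ΔT/R_total = 417/1.835
Q = 227 W/m
T_interface = T_inner − Q·ΣR(inner→interface) = 435 − 227×1.103

T ≈ 184 °C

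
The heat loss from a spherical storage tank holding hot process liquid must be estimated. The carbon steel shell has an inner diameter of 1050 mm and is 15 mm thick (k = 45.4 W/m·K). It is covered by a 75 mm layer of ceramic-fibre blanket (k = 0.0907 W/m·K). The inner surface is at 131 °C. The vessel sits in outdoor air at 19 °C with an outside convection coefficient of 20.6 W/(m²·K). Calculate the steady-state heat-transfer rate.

Radial (spherical) resistances in series:
R_carbon steel shell = (1/0.525 − 1/0.54)/(4π×45.4) = 9.274×10^-5 K/W
R_ceramic-fibre blanket = (1/0.54 − 1/0.615)/(4π×0.0907) = 0.1981 K/W
R_outer film = 1/(h·4πr_o²) = 1/(20.6×4π×0.615²) = 0.01021 K/W
R_total = 0.2084 K/W
Q = ΔT/R_total = 112/0.2084

Q ≈ 537 W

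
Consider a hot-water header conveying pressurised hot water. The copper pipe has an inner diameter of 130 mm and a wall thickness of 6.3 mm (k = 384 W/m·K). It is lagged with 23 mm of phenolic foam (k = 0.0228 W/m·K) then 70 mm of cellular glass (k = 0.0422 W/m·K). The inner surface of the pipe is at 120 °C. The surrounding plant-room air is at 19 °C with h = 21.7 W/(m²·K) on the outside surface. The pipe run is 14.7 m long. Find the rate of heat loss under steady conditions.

Per-layer cylindrical resistances, series-summed:
R_copper pipe wall = ln(71.3/65)/(2π×384×14.7) = 2.608×10^-6 K/W
R_phenolic foam = ln(94.3/71.3)/(2π×0.0228×14.7) = 0.1328 K/W
R_cellular glass = ln(164.3/94.3)/(2π×0.0422×14.7) = 0.1424 K/W
R_outer film = 1/(h_o·2πr_oL) = 1/(21.7×2π×0.1643×14.7) = 0.003037 K/W
R_total = 0.2782 K/W
Q = ΔT/R_total = 101/0.2782

Q ≈ 363 W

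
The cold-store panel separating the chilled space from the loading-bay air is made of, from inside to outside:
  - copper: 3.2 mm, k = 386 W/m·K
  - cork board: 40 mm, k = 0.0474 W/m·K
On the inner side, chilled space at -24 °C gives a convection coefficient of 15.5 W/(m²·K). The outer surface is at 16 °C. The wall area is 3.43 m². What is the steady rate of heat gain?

Q ≈ 151 W

Thermal resistances in series:
R_inner film = 1/(h_i·A) = 1/(15.5×3.43) = 0.01881 K/W
R_copper = L/(kA) = 0.0032/(386×3.43) = 2.417×10^-6 K/W
R_cork board = L/(kA) = 0.04/(0.0474×3.43) = 0.246 K/W
R_total = 0.2648 K/W
Q = ΔT / R_total = 40 / 0.2648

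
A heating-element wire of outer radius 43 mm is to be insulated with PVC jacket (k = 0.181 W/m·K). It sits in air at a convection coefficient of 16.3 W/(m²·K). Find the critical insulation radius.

For a cylinder r_cr = k/h = 0.181/16.3
r_cr = 11.1 mm; since the bare radius (43 mm) is above r_cr, any added insulation will reduce heat loss.

r_cr ≈ 11.1 mm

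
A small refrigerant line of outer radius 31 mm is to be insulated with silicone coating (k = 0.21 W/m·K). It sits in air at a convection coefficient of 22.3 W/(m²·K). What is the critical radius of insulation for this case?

r_cr ≈ 9.42 mm

For a cylinder r_cr = k/h = 0.21/22.3
r_cr = 9.42 mm; since the bare radius (31 mm) is above r_cr, any added insulation will reduce heat loss.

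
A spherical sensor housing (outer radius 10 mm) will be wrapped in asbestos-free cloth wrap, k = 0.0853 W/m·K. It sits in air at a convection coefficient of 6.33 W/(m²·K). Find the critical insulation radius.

For a sphere r_cr = 2k/h = 2×0.0853/6.33
r_cr = 27 mm; since the bare radius (10 mm) is below r_cr, adding a thin layer of insulation will *increase* heat loss.

r_cr ≈ 27 mm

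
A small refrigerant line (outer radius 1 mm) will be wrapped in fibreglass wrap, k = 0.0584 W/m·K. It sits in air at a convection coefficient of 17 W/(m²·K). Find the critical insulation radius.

For a cylinder r_cr = k/h = 0.0584/17
r_cr = 3.44 mm; since the bare radius (1 mm) is below r_cr, adding a thin layer of insulation will *increase* heat loss.

r_cr ≈ 3.44 mm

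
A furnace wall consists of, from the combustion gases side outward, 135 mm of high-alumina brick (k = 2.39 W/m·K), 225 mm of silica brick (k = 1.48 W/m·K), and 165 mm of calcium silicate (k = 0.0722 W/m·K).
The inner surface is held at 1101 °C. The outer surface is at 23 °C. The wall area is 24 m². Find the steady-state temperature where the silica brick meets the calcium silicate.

T ≈ 1010 °C

Using the resistance-network approach (series):
R_high-alumina brick = L/(kA) = 0.135/(2.39×24) = 0.002354 K/W
R_silica brick = L/(kA) = 0.225/(1.48×24) = 0.006334 K/W
R_calcium silicate = L/(kA) = 0.165/(0.0722×24) = 0.09522 K/W
R_total = 0.1039 K/W;  Q = ΔT/R_total = 1078/0.1039 = 10370 W
T_interface = T_inner − Q·ΣR(inner→interface) = 1101 − 10400×0.008688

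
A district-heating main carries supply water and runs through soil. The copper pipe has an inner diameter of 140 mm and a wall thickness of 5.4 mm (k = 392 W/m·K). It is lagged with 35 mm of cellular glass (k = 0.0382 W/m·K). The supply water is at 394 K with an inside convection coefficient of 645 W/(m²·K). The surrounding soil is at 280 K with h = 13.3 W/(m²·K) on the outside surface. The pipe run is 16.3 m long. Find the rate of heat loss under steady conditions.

Q ≈ 1090 W

For a radial system each layer contributes R = ln(r_out/r_in)/(2πkL); films add R = 1/(hA).
R_inner film = 1/(h_i·2πr₁L) = 1/(645×2π×0.07×16.3) = 2.163×10^-4 K/W
R_copper pipe wall = ln(75.4/70)/(2π×392×16.3) = 1.851×10^-6 K/W
R_cellular glass = ln(110.4/75.4)/(2π×0.0382×16.3) = 0.09746 K/W
R_outer film = 1/(h_o·2πr_oL) = 1/(13.3×2π×0.1104×16.3) = 0.00665 K/W
R_total = 0.1043 K/W
Q = ΔT/R_total = 114/0.1043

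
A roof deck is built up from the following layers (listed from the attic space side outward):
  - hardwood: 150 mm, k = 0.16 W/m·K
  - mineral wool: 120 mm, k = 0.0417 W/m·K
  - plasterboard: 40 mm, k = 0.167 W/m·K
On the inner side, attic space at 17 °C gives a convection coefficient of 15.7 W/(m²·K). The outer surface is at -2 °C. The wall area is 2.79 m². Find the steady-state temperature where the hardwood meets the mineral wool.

Using the resistance-network approach (series):
R_inner film = 1/(h_i·A) = 1/(15.7×2.79) = 0.02283 K/W
R_hardwood = L/(kA) = 0.15/(0.16×2.79) = 0.336 K/W
R_mineral wool = L/(kA) = 0.12/(0.0417×2.79) = 1.031 K/W
R_plasterboard = L/(kA) = 0.04/(0.167×2.79) = 0.08585 K/W
R_total = 1.476 K/W;  Q = ΔT/R_total = 19/1.476 = 12.87 W
T_interface = T_inner − Q·ΣR(inner→interface) = 17 − 12.9×0.3589

T ≈ 12.4 °C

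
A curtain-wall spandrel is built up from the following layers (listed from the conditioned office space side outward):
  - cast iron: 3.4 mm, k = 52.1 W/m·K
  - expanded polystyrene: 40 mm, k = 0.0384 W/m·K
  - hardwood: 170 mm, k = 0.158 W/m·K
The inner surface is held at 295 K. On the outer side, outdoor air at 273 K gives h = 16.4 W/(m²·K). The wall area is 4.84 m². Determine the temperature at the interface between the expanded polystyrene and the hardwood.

T ≈ 284 K

Series thermal resistances:
R_cast iron = L/(kA) = 0.0034/(52.1×4.84) = 1.348×10^-5 K/W
R_expanded polystyrene = L/(kA) = 0.04/(0.0384×4.84) = 0.2152 K/W
R_hardwood = L/(kA) = 0.17/(0.158×4.84) = 0.2223 K/W
R_outer film = 1/(h_o·A) = 1/(16.4×4.84) = 0.0126 K/W
R_total = 0.4501 K/W;  Q = ΔT/R_total = 22/0.4501 = 48.87 W
T_interface = T_inner − Q·ΣR(inner→interface) = 295 − 48.9×0.2152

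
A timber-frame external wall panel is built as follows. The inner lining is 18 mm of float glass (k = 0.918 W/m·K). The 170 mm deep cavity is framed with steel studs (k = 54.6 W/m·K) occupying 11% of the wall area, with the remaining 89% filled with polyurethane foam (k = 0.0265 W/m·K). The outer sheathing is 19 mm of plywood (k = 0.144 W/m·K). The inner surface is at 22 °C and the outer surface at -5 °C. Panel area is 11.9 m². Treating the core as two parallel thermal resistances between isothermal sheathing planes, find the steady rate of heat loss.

Q ≈ 1790 W

Sheathing layers in series; stud and cavity paths in parallel between them.
R_inner = 0.018/(0.918×11.9) = 0.001648 K/W
R_stud  = 0.17/(54.6×0.11×11.9) = 0.002379 K/W
R_cav   = 0.17/(0.0265×0.89×11.9) = 0.6057 K/W
1/R_core = 1/R_stud + 1/R_cav → R_core = 0.002369 K/W
R_outer = 0.019/(0.144×11.9) = 0.01109 K/W
R_total = 0.0151 K/W
Q = ΔT/R_total = 27/0.0151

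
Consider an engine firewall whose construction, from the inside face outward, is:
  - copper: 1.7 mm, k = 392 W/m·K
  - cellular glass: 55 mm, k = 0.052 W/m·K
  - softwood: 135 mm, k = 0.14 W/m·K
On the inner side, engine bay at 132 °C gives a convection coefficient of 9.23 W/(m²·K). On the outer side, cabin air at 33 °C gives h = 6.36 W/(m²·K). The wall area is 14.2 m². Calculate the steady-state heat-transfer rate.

Q ≈ 615 W

Thermal resistances in series:
R_inner film = 1/(h_i·A) = 1/(9.23×14.2) = 0.00763 K/W
R_copper = L/(kA) = 0.0017/(392×14.2) = 3.054×10^-7 K/W
R_cellular glass = L/(kA) = 0.055/(0.052×14.2) = 0.07449 K/W
R_softwood = L/(kA) = 0.135/(0.14×14.2) = 0.06791 K/W
R_outer film = 1/(h_o·A) = 1/(6.36×14.2) = 0.01107 K/W
R_total = 0.1611 K/W
Q = ΔT / R_total = 99 / 0.1611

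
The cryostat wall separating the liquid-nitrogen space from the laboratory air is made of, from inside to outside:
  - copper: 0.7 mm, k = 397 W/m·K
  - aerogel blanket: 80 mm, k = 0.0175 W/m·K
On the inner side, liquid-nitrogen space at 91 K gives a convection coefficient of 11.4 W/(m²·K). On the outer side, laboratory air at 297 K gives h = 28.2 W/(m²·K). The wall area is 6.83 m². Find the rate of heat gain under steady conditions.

Using the resistance-network approach (series):
R_inner film = 1/(h_i·A) = 1/(11.4×6.83) = 0.01284 K/W
R_copper = L/(kA) = 0.0007/(397×6.83) = 2.582×10^-7 K/W
R_aerogel blanket = L/(kA) = 0.08/(0.0175×6.83) = 0.6693 K/W
R_outer film = 1/(h_o·A) = 1/(28.2×6.83) = 0.005192 K/W
R_total = 0.6874 K/W
Q = ΔT / R_total = 206 / 0.6874

Q ≈ 300 W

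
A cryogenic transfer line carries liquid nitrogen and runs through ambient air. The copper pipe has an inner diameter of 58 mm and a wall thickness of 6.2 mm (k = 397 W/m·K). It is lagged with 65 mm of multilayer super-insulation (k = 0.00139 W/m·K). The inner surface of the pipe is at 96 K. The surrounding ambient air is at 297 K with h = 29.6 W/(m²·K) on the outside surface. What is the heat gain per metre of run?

Treating each annulus and film as a series resistance:
R_copper pipe wall = ln(35.2/29)/(2π×397×1) = 7.767×10^-5 K/W
R_multilayer super-insulation = ln(100.2/35.2)/(2π×0.00139×1) = 119.8 K/W
R_outer film = 1/(h_o·2πr_oL) = 1/(29.6×2π×0.1002×1) = 0.05366 K/W
R_total = 119.8 K/W
Q = ΔT/R_total = 201/119.8

q′ ≈ 1.68 W/m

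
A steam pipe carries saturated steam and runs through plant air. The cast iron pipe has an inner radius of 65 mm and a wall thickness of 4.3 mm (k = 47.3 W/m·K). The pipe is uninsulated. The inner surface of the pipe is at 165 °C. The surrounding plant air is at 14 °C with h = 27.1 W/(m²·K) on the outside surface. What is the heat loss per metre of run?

q′ ≈ 1780 W/m

For a radial system each layer contributes R = ln(r_out/r_in)/(2πkL); films add R = 1/(hA).
R_cast iron pipe wall = ln(69.3/65)/(2π×47.3×1) = 2.155×10^-4 K/W
R_outer film = 1/(h_o·2πr_oL) = 1/(27.1×2π×0.0693×1) = 0.08475 K/W
R_total = 0.08496 K/W
Q = ΔT/R_total = 151/0.08496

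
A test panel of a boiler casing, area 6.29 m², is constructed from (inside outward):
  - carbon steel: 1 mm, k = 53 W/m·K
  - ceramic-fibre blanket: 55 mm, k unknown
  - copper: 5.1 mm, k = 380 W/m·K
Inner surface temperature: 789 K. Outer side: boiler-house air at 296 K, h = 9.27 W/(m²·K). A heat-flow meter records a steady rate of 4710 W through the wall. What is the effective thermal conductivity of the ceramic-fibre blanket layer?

Model the wall as resistances in series:
R_carbon steel = L/(kA) = 0.001/(53×6.29) = 3×10^-6 K/W
R_copper = L/(kA) = 0.0051/(380×6.29) = 2.134×10^-6 K/W
R_outer film = 1/(h_o·A) = 1/(9.27×6.29) = 0.01715 K/W
Sum of known resistances R_other = 0.01716 K/W
Total R = ΔT/Q = 493/4710 = 0.1047 K/W
R_ceramic-fibre blanket = R_total − R_other = 0.08752 K/W
k = L/(R·A) = 0.055/(0.08752×6.29)

k ≈ 0.0999 W/(m·K)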